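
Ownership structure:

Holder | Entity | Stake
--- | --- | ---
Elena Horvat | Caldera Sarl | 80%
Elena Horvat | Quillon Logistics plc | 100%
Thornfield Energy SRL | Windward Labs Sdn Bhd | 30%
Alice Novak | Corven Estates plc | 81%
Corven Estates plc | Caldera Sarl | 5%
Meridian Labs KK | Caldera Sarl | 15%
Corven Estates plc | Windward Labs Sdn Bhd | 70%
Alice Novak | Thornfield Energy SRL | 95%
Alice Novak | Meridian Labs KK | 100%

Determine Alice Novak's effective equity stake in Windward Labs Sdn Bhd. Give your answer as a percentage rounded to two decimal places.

85.20%

Alice reaches Windward along 2 paths.
Via Corven: 81% × 70% = 56.7%.
Via Thornfield: 95% × 30% = 28.5%.
Total: 56.7% + 28.5% = 85.2%.
Rounded: 85.20%.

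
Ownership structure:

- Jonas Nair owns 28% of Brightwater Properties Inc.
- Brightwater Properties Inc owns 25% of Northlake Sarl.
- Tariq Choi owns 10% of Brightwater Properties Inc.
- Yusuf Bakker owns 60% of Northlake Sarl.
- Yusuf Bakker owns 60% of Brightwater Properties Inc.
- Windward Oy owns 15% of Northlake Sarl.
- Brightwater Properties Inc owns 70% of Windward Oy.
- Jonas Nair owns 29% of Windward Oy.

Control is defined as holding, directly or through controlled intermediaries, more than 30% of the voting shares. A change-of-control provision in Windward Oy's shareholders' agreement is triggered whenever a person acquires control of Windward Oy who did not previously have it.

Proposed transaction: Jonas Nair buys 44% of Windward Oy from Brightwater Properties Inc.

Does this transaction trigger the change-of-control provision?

Yes

The purchase adds only to Jonas's holdings (Brightwater's stake shrinks), so Jonas is the only person who could newly come to control Windward.
Jonas's largest direct stake is 29% in Windward, which does not meet the threshold, so Jonas controls no company.
In Windward, Jonas's side holds only 29%, not > 30%.
So before the transaction, Jonas does not control Windward.
After the purchase, Jonas's direct stake in Windward rises to 29% + 44% = 73%, and Brightwater's stake falls to 26%.
Jonas holds 73% of Windward, so Jonas controls Windward.
Jonas did not control Windward before and does after, so the clause is triggered.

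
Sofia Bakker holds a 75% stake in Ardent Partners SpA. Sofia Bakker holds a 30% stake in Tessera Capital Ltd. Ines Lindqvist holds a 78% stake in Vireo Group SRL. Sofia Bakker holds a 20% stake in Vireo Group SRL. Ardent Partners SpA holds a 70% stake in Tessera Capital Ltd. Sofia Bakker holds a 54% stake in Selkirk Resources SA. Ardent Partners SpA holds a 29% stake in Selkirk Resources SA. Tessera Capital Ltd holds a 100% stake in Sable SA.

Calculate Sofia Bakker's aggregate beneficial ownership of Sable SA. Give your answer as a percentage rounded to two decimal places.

82.50%

Sofia reaches Sable along 2 paths.
Via Ardent → Tessera: 75% × 70% × 100% = 52.5%.
Via Tessera: 30% × 100% = 30%.
Total: 52.5% + 30% = 82.5%.
Rounded: 82.50%.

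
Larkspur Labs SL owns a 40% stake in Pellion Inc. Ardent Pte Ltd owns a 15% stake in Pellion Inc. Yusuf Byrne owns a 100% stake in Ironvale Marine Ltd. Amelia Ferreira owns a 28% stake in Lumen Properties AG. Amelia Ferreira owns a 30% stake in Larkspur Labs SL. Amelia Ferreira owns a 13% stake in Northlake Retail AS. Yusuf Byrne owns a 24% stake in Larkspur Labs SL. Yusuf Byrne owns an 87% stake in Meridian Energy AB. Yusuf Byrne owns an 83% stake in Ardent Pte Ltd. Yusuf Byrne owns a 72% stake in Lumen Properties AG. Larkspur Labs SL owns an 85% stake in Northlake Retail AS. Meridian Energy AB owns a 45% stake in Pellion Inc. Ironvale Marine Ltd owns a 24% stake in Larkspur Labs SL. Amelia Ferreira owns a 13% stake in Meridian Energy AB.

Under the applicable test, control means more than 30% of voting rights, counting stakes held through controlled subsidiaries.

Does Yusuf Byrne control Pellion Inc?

Yes

Yusuf holds 87% of Meridian, so Yusuf controls Meridian.
Yusuf holds 83% of Ardent, so Yusuf controls Ardent.
Yusuf holds 100% of Ironvale, so Yusuf controls Ironvale.
Ironvale and Yusuf together hold 24% + 24% = 48% of Larkspur, so Yusuf controls Larkspur.
Meridian and Larkspur and Ardent together hold 45% + 40% + 15% = 100% of Pellion, so Yusuf controls Pellion.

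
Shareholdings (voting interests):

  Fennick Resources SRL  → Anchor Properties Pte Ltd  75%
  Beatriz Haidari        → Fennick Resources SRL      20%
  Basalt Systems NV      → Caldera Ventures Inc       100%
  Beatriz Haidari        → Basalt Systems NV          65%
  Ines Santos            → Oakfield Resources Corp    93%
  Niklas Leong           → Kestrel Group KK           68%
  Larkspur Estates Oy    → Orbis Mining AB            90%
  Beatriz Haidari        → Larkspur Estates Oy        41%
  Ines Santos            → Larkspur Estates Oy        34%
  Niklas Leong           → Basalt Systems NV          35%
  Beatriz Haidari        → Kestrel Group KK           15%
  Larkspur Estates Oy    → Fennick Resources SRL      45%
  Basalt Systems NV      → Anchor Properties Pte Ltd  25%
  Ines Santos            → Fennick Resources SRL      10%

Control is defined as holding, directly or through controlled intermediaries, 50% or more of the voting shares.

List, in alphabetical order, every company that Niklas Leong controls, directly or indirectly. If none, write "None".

Niklas holds 68% of Kestrel, so Niklas controls Kestrel.
No other company's threshold is met.

Kestrel Group KK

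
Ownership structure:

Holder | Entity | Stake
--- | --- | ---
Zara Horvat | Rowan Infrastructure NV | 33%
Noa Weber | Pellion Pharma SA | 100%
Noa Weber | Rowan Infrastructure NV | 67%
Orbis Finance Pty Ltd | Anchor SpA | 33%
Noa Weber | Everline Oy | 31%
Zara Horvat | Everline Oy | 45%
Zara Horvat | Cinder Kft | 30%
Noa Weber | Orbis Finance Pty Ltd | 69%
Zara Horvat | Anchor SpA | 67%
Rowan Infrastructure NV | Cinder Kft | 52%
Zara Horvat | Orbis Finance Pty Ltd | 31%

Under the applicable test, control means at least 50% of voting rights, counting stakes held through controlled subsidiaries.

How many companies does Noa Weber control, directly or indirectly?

Noa holds 67% of Rowan, so Noa controls Rowan.
Noa holds 69% of Orbis, so Noa controls Orbis.
Noa holds 100% of Pellion, so Noa controls Pellion.
Rowan holds 52% of Cinder, so Noa controls Cinder.
No other company's threshold is met.
Noa controls 4 companies.

4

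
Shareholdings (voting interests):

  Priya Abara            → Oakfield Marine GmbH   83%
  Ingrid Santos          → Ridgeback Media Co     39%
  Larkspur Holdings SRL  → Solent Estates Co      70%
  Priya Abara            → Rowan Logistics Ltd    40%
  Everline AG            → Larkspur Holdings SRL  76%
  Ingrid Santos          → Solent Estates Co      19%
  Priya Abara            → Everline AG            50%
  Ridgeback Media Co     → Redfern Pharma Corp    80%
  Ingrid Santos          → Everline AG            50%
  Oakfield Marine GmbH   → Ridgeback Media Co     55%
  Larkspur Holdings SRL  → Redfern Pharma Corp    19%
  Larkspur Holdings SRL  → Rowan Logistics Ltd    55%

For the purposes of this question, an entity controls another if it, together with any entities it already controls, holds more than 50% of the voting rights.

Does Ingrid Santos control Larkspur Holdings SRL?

Ingrid's largest direct stake is 50% in Everline, which does not meet the threshold, so Ingrid controls no company.
Neither Ingrid nor any entity Ingrid controls holds any voting interest in Larkspur.
So Ingrid does not control Larkspur.

No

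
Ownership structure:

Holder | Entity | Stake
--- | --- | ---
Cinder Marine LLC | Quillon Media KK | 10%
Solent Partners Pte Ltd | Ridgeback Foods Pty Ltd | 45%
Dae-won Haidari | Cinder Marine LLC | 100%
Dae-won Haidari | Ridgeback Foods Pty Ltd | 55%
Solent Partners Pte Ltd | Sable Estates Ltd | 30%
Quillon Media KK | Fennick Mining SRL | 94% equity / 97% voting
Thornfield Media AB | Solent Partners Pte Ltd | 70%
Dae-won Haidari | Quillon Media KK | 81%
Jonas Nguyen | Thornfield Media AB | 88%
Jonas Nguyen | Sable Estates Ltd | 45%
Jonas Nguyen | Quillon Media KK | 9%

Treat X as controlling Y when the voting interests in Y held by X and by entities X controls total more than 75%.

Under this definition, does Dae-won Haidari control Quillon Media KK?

Dae-won holds 100% of Cinder, so Dae-won controls Cinder.
Dae-won and Cinder together hold 81% + 10% = 91% of Quillon, so Dae-won controls Quillon.

Yes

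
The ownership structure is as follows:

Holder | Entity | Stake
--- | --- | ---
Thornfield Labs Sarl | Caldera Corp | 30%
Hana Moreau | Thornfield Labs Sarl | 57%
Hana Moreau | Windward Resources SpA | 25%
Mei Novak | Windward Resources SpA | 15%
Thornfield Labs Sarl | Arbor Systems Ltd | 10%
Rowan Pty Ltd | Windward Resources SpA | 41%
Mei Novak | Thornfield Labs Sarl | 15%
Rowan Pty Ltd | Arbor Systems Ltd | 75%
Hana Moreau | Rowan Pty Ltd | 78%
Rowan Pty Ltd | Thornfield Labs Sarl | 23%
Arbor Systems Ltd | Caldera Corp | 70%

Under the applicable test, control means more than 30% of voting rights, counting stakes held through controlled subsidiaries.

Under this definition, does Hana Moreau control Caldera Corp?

Hana holds 78% of Rowan, so Hana controls Rowan.
Rowan and Hana together hold 23% + 57% = 80% of Thornfield, so Hana controls Thornfield.
Thornfield and Rowan together hold 10% + 75% = 85% of Arbor, so Hana controls Arbor.
Arbor and Thornfield together hold 70% + 30% = 100% of Caldera, so Hana controls Caldera.

Yes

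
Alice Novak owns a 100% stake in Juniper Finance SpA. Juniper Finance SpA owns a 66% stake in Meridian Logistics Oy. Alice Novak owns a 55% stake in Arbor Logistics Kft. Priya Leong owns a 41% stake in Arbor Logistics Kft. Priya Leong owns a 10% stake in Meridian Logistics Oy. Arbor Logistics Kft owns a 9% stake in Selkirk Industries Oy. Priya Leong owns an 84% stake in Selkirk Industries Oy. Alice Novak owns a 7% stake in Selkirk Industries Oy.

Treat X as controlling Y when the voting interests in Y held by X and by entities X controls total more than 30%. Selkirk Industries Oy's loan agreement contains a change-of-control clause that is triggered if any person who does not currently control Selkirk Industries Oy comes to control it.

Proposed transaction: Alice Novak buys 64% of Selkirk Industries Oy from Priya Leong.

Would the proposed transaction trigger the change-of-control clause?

The purchase adds only to Alice's holdings (Priya's stake shrinks), so Alice is the only person who could newly come to control Selkirk.
Alice holds 100% of Juniper, so Alice controls Juniper.
Alice holds 55% of Arbor, so Alice controls Arbor.
Juniper holds 66% of Meridian, so Alice controls Meridian.
In Selkirk, Alice's side holds only 9% + 7% = 16%, not > 30%.
So before the transaction, Alice does not control Selkirk.
After the purchase, Alice's direct stake in Selkirk rises to 7% + 64% = 71%, and Priya's stake falls to 20%.
Arbor and Alice together hold 9% + 71% = 80% of Selkirk, so Alice controls Selkirk.
Alice did not control Selkirk before and does after, so the clause is triggered.

Yes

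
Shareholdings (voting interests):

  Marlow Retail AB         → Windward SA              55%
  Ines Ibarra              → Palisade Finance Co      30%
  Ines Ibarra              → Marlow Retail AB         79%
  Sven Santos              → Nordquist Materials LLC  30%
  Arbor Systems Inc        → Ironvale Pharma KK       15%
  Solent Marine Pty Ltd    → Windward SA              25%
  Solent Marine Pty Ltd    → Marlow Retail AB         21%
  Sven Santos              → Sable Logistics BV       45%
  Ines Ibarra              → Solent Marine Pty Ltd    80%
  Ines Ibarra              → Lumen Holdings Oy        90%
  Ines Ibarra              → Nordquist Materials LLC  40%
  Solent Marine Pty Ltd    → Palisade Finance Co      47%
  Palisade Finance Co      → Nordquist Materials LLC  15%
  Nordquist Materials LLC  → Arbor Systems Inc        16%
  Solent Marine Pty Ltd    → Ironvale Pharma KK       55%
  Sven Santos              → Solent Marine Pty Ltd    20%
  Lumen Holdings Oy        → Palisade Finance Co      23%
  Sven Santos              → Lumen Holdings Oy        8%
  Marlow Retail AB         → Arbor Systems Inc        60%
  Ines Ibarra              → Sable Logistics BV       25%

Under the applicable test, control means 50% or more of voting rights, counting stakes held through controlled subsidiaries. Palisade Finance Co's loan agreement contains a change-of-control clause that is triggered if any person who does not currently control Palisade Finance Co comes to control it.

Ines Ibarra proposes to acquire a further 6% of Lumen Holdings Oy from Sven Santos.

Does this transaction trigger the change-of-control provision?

The purchase adds only to Ines's holdings (Sven's stake shrinks), so Ines is the only person who could newly come to control Palisade.
Ines holds 90% of Lumen, so Ines controls Lumen.
Ines holds 80% of Solent, so Ines controls Solent.
Solent and Lumen and Ines together hold 47% + 23% + 30% = 100% of Palisade, so Ines controls Palisade.
So Ines already controls Palisade before the transaction.
After the purchase, Ines's direct stake in Lumen rises to 90% + 6% = 96%, and Sven's stake falls to 2%.
Ines controlled Palisade already, so this is not a new person acquiring control; every other person's position is unchanged or reduced.
No new person acquires control, so the clause is not triggered.

No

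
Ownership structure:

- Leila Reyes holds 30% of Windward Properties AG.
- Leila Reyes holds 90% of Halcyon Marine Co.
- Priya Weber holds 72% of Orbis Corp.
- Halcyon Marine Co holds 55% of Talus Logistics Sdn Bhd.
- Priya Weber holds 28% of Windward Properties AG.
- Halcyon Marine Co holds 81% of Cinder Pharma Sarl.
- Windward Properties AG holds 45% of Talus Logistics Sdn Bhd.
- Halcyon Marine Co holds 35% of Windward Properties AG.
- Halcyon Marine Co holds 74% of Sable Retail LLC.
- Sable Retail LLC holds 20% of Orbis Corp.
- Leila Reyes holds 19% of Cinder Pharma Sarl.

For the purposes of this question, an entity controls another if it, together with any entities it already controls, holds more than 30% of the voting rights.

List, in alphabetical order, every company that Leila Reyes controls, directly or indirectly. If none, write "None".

Leila holds 90% of Halcyon, so Leila controls Halcyon.
Leila and Halcyon together hold 30% + 35% = 65% of Windward, so Leila controls Windward.
Leila and Halcyon together hold 19% + 81% = 100% of Cinder, so Leila controls Cinder.
Halcyon holds 74% of Sable, so Leila controls Sable.
Windward and Halcyon together hold 45% + 55% = 100% of Talus, so Leila controls Talus.
No other company's threshold is met.

Cinder Pharma Sarl, Halcyon Marine Co, Sable Retail LLC, Talus Logistics Sdn Bhd, Windward Properties AG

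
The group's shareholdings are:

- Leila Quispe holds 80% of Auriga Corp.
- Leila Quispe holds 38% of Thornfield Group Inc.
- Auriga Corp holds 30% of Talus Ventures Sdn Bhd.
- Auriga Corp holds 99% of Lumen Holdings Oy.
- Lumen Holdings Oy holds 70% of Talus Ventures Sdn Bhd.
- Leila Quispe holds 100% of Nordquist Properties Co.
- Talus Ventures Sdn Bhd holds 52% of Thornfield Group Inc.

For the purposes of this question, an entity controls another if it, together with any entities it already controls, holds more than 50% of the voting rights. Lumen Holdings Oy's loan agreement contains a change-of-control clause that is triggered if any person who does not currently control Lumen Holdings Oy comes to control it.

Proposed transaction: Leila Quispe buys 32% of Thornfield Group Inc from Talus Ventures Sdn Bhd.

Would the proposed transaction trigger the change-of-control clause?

No

The purchase adds only to Leila's holdings (Talus's stake shrinks), so Leila is the only person who could newly come to control Lumen.
Leila holds 80% of Auriga, so Leila controls Auriga.
Auriga holds 99% of Lumen, so Leila controls Lumen.
So Leila already controls Lumen before the transaction.
After the purchase, Leila's direct stake in Thornfield rises to 38% + 32% = 70%, and Talus's stake falls to 20%.
Leila controlled Lumen already, so this is not a new person acquiring control; every other person's position is unchanged or reduced.
No new person acquires control, so the clause is not triggered.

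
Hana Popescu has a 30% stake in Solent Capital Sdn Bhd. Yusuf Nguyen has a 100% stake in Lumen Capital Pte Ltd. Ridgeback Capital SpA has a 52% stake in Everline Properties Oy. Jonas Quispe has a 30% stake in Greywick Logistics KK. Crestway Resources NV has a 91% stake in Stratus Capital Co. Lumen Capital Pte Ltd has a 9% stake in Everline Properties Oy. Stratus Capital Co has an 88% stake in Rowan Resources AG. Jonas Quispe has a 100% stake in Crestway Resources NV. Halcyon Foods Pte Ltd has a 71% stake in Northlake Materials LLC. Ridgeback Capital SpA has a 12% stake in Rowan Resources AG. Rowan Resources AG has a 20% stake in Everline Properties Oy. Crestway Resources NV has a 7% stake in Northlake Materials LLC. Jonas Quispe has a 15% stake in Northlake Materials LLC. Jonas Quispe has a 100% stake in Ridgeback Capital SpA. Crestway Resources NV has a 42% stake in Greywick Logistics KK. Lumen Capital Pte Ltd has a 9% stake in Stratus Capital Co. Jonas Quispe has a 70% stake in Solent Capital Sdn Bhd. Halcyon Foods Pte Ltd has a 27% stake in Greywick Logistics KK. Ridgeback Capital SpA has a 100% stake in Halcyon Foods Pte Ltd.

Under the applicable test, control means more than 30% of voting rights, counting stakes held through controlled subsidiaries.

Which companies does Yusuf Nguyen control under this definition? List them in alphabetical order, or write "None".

Lumen Capital Pte Ltd

Yusuf holds 100% of Lumen, so Yusuf controls Lumen.
No other company's threshold is met.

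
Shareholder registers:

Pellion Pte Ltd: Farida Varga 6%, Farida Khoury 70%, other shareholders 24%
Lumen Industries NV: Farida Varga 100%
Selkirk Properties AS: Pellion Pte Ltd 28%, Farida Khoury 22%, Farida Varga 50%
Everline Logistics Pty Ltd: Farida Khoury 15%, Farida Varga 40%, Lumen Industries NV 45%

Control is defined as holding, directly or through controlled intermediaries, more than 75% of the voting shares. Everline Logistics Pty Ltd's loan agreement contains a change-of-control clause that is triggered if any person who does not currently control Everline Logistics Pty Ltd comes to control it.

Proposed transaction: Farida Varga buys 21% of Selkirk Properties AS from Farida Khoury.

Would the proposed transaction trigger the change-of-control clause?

The purchase adds only to Farida Varga's holdings (Farida Khoury's stake shrinks), so Farida Varga is the only person who could newly come to control Everline.
Farida Varga holds 100% of Lumen, so Farida Varga controls Lumen.
Farida Varga and Lumen together hold 40% + 45% = 85% of Everline, so Farida Varga controls Everline.
So Farida Varga already controls Everline before the transaction.
After the purchase, Farida Varga's direct stake in Selkirk rises to 50% + 21% = 71%, and Farida Khoury's stake falls to 1%.
Farida Varga controlled Everline already, so this is not a new person acquiring control; every other person's position is unchanged or reduced.
No new person acquires control, so the clause is not triggered.

No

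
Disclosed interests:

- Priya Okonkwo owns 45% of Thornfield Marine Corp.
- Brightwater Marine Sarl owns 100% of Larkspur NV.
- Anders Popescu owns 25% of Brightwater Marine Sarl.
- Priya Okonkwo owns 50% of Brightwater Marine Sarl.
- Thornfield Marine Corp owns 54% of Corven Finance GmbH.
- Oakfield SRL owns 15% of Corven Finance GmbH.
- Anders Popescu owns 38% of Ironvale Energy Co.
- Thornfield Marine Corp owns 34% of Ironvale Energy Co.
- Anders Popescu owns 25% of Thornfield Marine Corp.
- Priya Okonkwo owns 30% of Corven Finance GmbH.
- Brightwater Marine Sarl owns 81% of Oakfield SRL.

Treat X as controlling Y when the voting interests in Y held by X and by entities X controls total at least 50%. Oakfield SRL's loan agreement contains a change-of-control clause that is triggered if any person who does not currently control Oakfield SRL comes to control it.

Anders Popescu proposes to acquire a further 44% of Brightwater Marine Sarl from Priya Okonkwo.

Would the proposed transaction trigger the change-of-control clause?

The purchase adds only to Anders's holdings (Priya's stake shrinks), so Anders is the only person who could newly come to control Oakfield.
Anders's largest direct stake is 38% in Ironvale, which does not meet the threshold, so Anders controls no company.
Neither Anders nor any entity Anders controls holds any voting interest in Oakfield.
So before the transaction, Anders does not control Oakfield.
After the purchase, Anders's direct stake in Brightwater rises to 25% + 44% = 69%, and Priya's stake falls to 6%.
Anders holds 69% of Brightwater, so Anders controls Brightwater.
Brightwater holds 81% of Oakfield, so Anders controls Oakfield.
Anders did not control Oakfield before and does after, so the clause is triggered.

Yes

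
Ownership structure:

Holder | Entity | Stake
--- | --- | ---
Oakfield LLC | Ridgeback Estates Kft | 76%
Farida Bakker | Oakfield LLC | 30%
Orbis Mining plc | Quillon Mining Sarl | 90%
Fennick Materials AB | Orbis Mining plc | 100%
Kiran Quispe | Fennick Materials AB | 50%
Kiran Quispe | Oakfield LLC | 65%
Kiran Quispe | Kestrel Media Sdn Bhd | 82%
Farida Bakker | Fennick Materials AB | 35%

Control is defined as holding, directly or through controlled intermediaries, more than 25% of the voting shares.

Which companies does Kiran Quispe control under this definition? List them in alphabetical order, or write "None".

Kiran holds 65% of Oakfield, so Kiran controls Oakfield.
Kiran holds 50% of Fennick, so Kiran controls Fennick.
Fennick holds 100% of Orbis, so Kiran controls Orbis.
Kiran holds 82% of Kestrel, so Kiran controls Kestrel.
Orbis holds 90% of Quillon, so Kiran controls Quillon.
Oakfield holds 76% of Ridgeback, so Kiran controls Ridgeback.

Fennick Materials AB, Kestrel Media Sdn Bhd, Oakfield LLC, Orbis Mining plc, Quillon Mining Sarl, Ridgeback Estates Kft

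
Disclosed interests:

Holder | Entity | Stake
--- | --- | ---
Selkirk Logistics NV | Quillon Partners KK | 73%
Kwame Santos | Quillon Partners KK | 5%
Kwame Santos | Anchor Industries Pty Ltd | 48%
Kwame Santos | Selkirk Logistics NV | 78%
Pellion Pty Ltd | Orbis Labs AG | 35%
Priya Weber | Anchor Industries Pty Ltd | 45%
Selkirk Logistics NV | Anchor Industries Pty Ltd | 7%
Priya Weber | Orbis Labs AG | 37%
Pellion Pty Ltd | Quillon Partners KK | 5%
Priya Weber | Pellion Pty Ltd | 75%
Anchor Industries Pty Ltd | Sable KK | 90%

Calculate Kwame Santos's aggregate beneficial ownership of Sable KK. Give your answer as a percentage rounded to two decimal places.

Kwame reaches Sable along 2 paths.
Via Selkirk → Anchor: 78% × 7% × 90% = 4.914%.
Via Anchor: 48% × 90% = 43.2%.
Total: 4.914% + 43.2% = 48.114%.
Rounded: 48.11%.

48.11%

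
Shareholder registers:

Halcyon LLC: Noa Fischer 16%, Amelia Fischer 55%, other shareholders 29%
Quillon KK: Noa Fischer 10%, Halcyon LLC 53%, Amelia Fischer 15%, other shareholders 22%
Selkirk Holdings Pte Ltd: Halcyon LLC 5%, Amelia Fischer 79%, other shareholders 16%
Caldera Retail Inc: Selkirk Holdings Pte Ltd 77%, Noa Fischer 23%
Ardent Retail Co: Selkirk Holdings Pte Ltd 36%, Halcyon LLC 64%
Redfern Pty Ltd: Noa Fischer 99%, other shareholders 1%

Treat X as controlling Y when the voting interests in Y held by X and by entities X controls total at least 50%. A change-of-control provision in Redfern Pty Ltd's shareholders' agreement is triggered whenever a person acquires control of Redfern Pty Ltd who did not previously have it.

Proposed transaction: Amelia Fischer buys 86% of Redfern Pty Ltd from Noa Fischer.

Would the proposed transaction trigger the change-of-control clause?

The purchase adds only to Amelia's holdings (Noa's stake shrinks), so Amelia is the only person who could newly come to control Redfern.
Amelia holds 55% of Halcyon, so Amelia controls Halcyon.
Halcyon and Amelia together hold 53% + 15% = 68% of Quillon, so Amelia controls Quillon.
Halcyon and Amelia together hold 5% + 79% = 84% of Selkirk, so Amelia controls Selkirk.
Selkirk holds 77% of Caldera, so Amelia controls Caldera.
Selkirk and Halcyon together hold 36% + 64% = 100% of Ardent, so Amelia controls Ardent.
Neither Amelia nor any entity Amelia controls holds any voting interest in Redfern.
So before the transaction, Amelia does not control Redfern.
After the purchase, Amelia holds 86% of Redfern directly, and Noa's stake falls to 13%.
Amelia holds 86% of Redfern, so Amelia controls Redfern.
Amelia did not control Redfern before and does after, so the clause is triggered.

Yes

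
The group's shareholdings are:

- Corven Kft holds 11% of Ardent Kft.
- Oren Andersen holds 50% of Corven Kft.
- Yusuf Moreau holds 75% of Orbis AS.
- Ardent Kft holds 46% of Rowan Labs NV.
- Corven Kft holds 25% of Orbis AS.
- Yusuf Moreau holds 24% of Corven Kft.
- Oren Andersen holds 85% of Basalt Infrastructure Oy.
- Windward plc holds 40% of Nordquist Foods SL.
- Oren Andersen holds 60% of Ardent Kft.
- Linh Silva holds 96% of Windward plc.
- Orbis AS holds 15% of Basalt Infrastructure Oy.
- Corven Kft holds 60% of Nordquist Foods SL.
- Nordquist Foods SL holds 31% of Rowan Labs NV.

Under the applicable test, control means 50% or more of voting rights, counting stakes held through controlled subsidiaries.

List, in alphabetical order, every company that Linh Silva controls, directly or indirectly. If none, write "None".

Windward plc

Linh holds 96% of Windward, so Linh controls Windward.
No other company's threshold is met.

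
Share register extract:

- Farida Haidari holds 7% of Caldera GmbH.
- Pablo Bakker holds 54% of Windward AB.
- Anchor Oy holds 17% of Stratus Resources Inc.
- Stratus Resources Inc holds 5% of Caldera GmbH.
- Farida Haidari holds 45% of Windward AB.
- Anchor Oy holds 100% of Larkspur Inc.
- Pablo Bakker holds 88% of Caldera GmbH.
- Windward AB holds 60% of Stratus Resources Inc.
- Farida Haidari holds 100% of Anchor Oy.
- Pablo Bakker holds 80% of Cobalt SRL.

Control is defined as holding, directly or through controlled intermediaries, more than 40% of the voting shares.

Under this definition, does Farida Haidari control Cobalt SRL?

No

Farida holds 45% of Windward, so Farida controls Windward.
Farida holds 100% of Anchor, so Farida controls Anchor.
Anchor and Windward together hold 17% + 60% = 77% of Stratus, so Farida controls Stratus.
Anchor holds 100% of Larkspur, so Farida controls Larkspur.
Neither Farida nor any entity Farida controls holds any voting interest in Cobalt.
So Farida does not control Cobalt.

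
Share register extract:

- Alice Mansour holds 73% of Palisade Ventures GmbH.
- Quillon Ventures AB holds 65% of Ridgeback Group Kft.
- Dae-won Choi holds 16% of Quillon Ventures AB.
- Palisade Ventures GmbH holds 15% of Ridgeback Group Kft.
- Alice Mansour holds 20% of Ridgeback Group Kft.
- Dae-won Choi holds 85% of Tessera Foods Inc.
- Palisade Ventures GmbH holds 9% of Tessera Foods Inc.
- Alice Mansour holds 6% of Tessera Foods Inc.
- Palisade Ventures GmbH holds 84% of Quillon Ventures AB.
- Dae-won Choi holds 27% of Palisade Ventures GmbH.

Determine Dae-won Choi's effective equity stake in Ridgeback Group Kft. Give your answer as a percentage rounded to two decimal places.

Dae-won reaches Ridgeback along 3 paths.
Via Palisade: 27% × 15% = 4.05%.
Via Palisade → Quillon: 27% × 84% × 65% = 14.742%.
Via Quillon: 16% × 65% = 10.4%.
Total: 4.05% + 14.742% + 10.4% = 29.192%.
Rounded: 29.19%.

29.19%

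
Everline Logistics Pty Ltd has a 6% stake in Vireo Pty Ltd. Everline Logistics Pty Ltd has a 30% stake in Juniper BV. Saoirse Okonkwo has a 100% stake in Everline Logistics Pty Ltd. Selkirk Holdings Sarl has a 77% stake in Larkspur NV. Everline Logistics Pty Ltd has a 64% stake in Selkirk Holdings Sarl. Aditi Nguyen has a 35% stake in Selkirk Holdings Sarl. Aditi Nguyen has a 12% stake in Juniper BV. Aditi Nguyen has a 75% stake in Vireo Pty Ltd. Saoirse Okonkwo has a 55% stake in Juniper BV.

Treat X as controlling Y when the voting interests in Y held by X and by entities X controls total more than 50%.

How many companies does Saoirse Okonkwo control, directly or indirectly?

4

Saoirse holds 100% of Everline, so Saoirse controls Everline.
Everline holds 64% of Selkirk, so Saoirse controls Selkirk.
Saoirse and Everline together hold 55% + 30% = 85% of Juniper, so Saoirse controls Juniper.
Selkirk holds 77% of Larkspur, so Saoirse controls Larkspur.
No other company's threshold is met.
Saoirse controls 4 companies.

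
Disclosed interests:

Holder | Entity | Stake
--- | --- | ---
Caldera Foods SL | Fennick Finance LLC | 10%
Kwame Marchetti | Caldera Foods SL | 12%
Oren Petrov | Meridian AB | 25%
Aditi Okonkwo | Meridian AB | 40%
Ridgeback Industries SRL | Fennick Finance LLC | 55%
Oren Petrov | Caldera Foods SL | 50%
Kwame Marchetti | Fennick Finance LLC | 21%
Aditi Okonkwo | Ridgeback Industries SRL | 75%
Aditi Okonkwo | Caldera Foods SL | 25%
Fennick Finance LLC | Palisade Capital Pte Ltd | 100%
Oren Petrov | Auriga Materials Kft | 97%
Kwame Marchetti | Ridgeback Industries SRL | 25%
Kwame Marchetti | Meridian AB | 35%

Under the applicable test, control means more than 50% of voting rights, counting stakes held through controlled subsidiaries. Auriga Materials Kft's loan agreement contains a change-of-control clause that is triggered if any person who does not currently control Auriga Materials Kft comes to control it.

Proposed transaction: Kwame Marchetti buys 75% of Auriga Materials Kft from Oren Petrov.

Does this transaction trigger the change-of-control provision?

The purchase adds only to Kwame's holdings (Oren's stake shrinks), so Kwame is the only person who could newly come to control Auriga.
Kwame's largest direct stake is 35% in Meridian, which does not meet the threshold, so Kwame controls no company.
Neither Kwame nor any entity Kwame controls holds any voting interest in Auriga.
So before the transaction, Kwame does not control Auriga.
After the purchase, Kwame holds 75% of Auriga directly, and Oren's stake falls to 22%.
Kwame holds 75% of Auriga, so Kwame controls Auriga.
Kwame did not control Auriga before and does after, so the clause is triggered.

Yes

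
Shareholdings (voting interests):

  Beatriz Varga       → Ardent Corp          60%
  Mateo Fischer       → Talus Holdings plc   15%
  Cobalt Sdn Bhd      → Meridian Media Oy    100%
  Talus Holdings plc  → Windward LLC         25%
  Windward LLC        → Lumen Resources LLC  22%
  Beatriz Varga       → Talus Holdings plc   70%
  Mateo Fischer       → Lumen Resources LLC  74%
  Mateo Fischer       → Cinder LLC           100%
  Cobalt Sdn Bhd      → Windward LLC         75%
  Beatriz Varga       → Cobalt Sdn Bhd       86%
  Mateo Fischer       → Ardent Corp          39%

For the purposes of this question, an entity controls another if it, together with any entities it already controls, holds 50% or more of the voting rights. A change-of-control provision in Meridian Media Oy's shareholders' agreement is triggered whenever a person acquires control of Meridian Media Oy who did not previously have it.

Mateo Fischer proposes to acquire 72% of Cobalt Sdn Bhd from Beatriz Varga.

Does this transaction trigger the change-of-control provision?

Yes

The purchase adds only to Mateo's holdings (Beatriz's stake shrinks), so Mateo is the only person who could newly come to control Meridian.
Mateo holds 74% of Lumen, so Mateo controls Lumen.
Mateo holds 100% of Cinder, so Mateo controls Cinder.
Neither Mateo nor any entity Mateo controls holds any voting interest in Meridian.
So before the transaction, Mateo does not control Meridian.
After the purchase, Mateo holds 72% of Cobalt directly, and Beatriz's stake falls to 14%.
Mateo holds 72% of Cobalt, so Mateo controls Cobalt.
Cobalt holds 100% of Meridian, so Mateo controls Meridian.
Mateo did not control Meridian before and does after, so the clause is triggered.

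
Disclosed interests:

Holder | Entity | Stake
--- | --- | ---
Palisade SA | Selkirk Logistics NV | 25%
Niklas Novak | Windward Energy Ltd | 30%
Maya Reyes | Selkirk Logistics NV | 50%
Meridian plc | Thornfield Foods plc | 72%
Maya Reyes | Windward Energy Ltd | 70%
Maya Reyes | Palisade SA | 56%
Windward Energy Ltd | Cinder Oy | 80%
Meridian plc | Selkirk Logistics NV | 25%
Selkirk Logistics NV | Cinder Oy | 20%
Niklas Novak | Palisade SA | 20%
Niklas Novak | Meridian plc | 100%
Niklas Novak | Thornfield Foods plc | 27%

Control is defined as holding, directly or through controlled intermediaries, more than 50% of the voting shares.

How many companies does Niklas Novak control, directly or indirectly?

2

Niklas holds 100% of Meridian, so Niklas controls Meridian.
Meridian and Niklas together hold 72% + 27% = 99% of Thornfield, so Niklas controls Thornfield.
No other company's threshold is met.
Niklas controls 2 companies.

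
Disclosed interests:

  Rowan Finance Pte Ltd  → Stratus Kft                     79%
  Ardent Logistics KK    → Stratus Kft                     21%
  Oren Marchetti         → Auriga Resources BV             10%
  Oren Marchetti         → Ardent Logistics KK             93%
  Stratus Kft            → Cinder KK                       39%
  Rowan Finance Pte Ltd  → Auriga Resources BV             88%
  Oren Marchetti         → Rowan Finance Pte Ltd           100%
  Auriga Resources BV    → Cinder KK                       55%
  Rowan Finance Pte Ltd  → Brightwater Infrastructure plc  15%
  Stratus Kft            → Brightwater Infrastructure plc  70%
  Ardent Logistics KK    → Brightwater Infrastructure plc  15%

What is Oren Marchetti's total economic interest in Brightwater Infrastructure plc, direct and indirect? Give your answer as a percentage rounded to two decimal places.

97.92%

Oren reaches Brightwater along 4 paths.
Via Rowan → Stratus: 100% × 79% × 70% = 55.3%.
Via Ardent → Stratus: 93% × 21% × 70% = 13.671%.
Via Ardent: 93% × 15% = 13.95%.
Via Rowan: 100% × 15% = 15%.
Total: 55.3% + 13.671% + 13.95% + 15% = 97.921%.
Rounded: 97.92%.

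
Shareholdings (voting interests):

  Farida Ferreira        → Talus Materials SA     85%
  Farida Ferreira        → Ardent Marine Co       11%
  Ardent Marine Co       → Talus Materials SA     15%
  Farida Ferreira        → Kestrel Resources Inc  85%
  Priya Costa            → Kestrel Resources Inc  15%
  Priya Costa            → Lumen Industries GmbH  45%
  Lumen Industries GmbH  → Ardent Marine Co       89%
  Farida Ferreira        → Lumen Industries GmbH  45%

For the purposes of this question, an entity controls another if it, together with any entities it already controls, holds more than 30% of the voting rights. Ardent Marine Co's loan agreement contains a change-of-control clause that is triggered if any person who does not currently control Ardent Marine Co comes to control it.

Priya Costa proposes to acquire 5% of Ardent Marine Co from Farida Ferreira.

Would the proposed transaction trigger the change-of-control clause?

No

The purchase adds only to Priya's holdings (Farida's stake shrinks), so Priya is the only person who could newly come to control Ardent.
Priya holds 45% of Lumen, so Priya controls Lumen.
Lumen holds 89% of Ardent, so Priya controls Ardent.
So Priya already controls Ardent before the transaction.
After the purchase, Priya holds 5% of Ardent directly, and Farida's stake falls to 6%.
Priya controlled Ardent already, so this is not a new person acquiring control; every other person's position is unchanged or reduced.
No new person acquires control, so the clause is not triggered.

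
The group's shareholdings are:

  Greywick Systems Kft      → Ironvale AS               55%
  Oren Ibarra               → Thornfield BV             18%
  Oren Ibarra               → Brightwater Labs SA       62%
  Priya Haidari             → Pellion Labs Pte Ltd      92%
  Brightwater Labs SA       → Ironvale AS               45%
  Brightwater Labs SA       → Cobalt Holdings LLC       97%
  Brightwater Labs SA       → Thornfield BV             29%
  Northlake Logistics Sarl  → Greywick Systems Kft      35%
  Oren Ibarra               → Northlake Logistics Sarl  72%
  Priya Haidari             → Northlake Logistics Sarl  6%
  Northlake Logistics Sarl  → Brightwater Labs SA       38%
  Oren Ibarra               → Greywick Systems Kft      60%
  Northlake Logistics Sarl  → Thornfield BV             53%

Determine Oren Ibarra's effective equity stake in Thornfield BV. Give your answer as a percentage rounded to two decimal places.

82.07%

Oren reaches Thornfield along 4 paths.
Via Brightwater: 62% × 29% = 17.98%.
Via Northlake → Brightwater: 72% × 38% × 29% = 7.9344%.
Via Northlake: 72% × 53% = 38.16%.
Direct stake: 18% = 18%.
Total: 17.98% + 7.9344% + 38.16% + 18% = 82.0744%.
Rounded: 82.07%.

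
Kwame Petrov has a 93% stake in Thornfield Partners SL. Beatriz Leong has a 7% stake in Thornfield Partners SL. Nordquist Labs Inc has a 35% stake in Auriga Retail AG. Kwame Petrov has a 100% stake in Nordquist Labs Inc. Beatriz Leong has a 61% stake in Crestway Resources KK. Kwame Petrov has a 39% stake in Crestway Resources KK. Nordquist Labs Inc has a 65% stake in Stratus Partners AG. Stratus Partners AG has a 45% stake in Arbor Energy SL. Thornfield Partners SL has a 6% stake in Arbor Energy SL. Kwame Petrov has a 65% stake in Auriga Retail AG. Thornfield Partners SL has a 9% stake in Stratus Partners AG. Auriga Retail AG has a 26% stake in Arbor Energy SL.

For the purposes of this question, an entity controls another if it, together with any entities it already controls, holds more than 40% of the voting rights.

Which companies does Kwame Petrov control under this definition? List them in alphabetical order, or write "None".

Kwame holds 93% of Thornfield, so Kwame controls Thornfield.
Kwame holds 100% of Nordquist, so Kwame controls Nordquist.
Nordquist and Kwame together hold 35% + 65% = 100% of Auriga, so Kwame controls Auriga.
Nordquist and Thornfield together hold 65% + 9% = 74% of Stratus, so Kwame controls Stratus.
Stratus and Auriga and Thornfield together hold 45% + 26% + 6% = 77% of Arbor, so Kwame controls Arbor.
No other company's threshold is met.

Arbor Energy SL, Auriga Retail AG, Nordquist Labs Inc, Stratus Partners AG, Thornfield Partners SL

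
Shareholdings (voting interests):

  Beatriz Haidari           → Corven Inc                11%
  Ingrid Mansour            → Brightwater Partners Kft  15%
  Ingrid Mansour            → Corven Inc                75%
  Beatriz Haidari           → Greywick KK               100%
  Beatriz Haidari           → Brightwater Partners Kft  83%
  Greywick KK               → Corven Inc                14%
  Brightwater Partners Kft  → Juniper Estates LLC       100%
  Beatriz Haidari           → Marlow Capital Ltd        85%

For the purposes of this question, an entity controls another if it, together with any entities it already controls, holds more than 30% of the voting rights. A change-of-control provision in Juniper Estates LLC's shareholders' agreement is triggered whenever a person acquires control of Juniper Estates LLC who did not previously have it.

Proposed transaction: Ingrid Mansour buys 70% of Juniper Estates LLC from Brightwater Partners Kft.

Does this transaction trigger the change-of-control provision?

Yes

The purchase adds only to Ingrid's holdings (Brightwater's stake shrinks), so Ingrid is the only person who could newly come to control Juniper.
Ingrid holds 75% of Corven, so Ingrid controls Corven.
Neither Ingrid nor any entity Ingrid controls holds any voting interest in Juniper.
So before the transaction, Ingrid does not control Juniper.
After the purchase, Ingrid holds 70% of Juniper directly, and Brightwater's stake falls to 30%.
Ingrid holds 70% of Juniper, so Ingrid controls Juniper.
Ingrid did not control Juniper before and does after, so the clause is triggered.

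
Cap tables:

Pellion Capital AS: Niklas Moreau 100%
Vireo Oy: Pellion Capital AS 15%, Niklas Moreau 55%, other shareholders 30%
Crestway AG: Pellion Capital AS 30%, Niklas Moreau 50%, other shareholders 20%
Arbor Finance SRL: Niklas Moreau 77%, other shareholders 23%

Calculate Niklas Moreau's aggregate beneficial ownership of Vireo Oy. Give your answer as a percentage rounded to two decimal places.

70.00%

Niklas reaches Vireo along 2 paths.
Via Pellion: 100% × 15% = 15%.
Direct stake: 55% = 55%.
Total: 15% + 55% = 70%.
Rounded: 70.00%.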